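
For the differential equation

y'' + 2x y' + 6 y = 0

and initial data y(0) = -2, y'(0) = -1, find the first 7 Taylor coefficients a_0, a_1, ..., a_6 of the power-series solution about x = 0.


Ansatz: y(x) = sum_{n>=0} a_n x^n, so y'(x) = sum_{n>=1} n a_n x^(n-1) and y''(x) = sum_{n>=2} n(n-1) a_n x^(n-2).
Substitute into P(x) y'' + Q(x) y' + R(x) y = 0 with P(x) = 1, Q(x) = 2x, R(x) = 6, and match powers of x.
Initial conditions: a_0 = -2, a_1 = -1.
Setting the coefficient of each power of x to zero and solving order by order (substituting the coefficients already found):
  x^0: 2 a_2 + 6 a_0 = 0  ->  2 a_2 = -6 a_0 = 12  ->  a_2 = 6
  x^1: 6 a_3 + 8 a_1 = 0  ->  6 a_3 = -8 a_1 = 8  ->  a_3 = 4/3
  x^2: 12 a_4 + 10 a_2 = 0  ->  12 a_4 = -10 a_2 = -60  ->  a_4 = -5
  x^3: 20 a_5 + 12 a_3 = 0  ->  20 a_5 = -12 a_3 = -16  ->  a_5 = -4/5
  x^4: 30 a_6 + 14 a_4 = 0  ->  30 a_6 = -14 a_4 = 70  ->  a_6 = 7/3
Truncated series: y(x) = -2 - x + 6 x^2 + (4/3) x^3 - 5 x^4 - (4/5) x^5 + (7/3) x^6 + O(x^7).

a_0 = -2; a_1 = -1; a_2 = 6; a_3 = 4/3; a_4 = -5; a_5 = -4/5; a_6 = 7/3


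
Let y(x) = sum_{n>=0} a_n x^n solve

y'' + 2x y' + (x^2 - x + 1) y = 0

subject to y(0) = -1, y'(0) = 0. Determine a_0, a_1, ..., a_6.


Ansatz: y(x) = sum_{n>=0} a_n x^n, so y'(x) = sum_{n>=1} n a_n x^(n-1) and y''(x) = sum_{n>=2} n(n-1) a_n x^(n-2).
Substitute into P(x) y'' + Q(x) y' + R(x) y = 0 with P(x) = 1, Q(x) = 2x, R(x) = x^2 - x + 1, and match powers of x.
Initial conditions: a_0 = -1, a_1 = 0.
Setting the coefficient of each power of x to zero and solving order by order (substituting the coefficients already found):
  x^0: 2 a_2 + a_0 = 0  ->  2 a_2 = -a_0 = 1  ->  a_2 = 1/2
  x^1: 6 a_3 + 3 a_1 - a_0 = 0  ->  6 a_3 = -3 a_1 + a_0 = -1  ->  a_3 = -1/6
  x^2: 12 a_4 + 5 a_2 - a_1 + a_0 = 0  ->  12 a_4 = -5 a_2 + a_1 - a_0 = -3/2  ->  a_4 = -1/8
  x^3: 20 a_5 + 7 a_3 - a_2 + a_1 = 0  ->  20 a_5 = -7 a_3 + a_2 - a_1 = 5/3  ->  a_5 = 1/12
  x^4: 30 a_6 + 9 a_4 - a_3 + a_2 = 0  ->  30 a_6 = -9 a_4 + a_3 - a_2 = 11/24  ->  a_6 = 11/720
Truncated series: y(x) = -1 + (1/2) x^2 - (1/6) x^3 - (1/8) x^4 + (1/12) x^5 + (11/720) x^6 + O(x^7).

a_0 = -1; a_1 = 0; a_2 = 1/2; a_3 = -1/6; a_4 = -1/8; a_5 = 1/12; a_6 = 11/720


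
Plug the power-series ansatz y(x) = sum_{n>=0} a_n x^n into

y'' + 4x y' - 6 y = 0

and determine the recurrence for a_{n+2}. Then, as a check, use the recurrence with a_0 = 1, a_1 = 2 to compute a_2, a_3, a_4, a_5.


Substitute y = sum_n a_n x^n.
y''(x) has coefficient (n+2)(n+1) a_{n+2} at x^n;
4 x y'(x) has coefficient 4 n a_n at x^n (shift);
-6 y(x) has coefficient -6 a_n at x^n.
Matching x^n: (n+2)(n+1) a_{n+2} + (4n - 6) a_n = 0.
Thus a_{n+2} = (-4n + 6) / ((n+1)(n+2)) * a_n.

Check with a_0 = 1, a_1 = 2 (apply the recurrence for n = 0, 1, 2, 3): a_0 = 1, a_1 = 2, a_2 = 3, a_3 = 2/3, a_4 = -1/2, a_5 = -1/5.

a_(n+2) = (-4n + 6) / ((n+1)(n+2)) * a_n; check: a_0 = 1, a_1 = 2, a_2 = 3, a_3 = 2/3, a_4 = -1/2, a_5 = -1/5


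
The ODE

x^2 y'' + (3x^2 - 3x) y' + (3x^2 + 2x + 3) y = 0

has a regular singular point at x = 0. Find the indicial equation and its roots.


Divide by x^2 to reach normal form y'' + P_1(x) y' + P_2(x) y = 0 with P_1(x) = 3 - 3/x and P_2(x) = 3 + 2/x + 3/x^2.
x = 0 is a singular point because the y'-coefficient 3 - 3/x has a pole at x = 0 and the y-coefficient 3 + 2/x + 3/x^2 has a pole at x = 0.
It is a regular singular point because x P_1(x) = p(x) = 3x - 3 and x^2 P_2(x) = q(x) = 3x^2 + 2x + 3 are polynomials, hence analytic at x = 0.
p(0) = -3,  q(0) = 3.
Indicial equation: r(r-1) + p(0) r + q(0) = 0, i.e. r^2 + (p(0) - 1) r + q(0) = 0, i.e. r^2 - 4 r + 3 = 0.
Discriminant: (-4)^2 - 4(3) = 4, so r = (4 ± 2)/2.
Solving: r_1 = 3, r_2 = 1.

indicial: r^2 - 4 r + 3 = 0; roots r_1 = 3, r_2 = 1


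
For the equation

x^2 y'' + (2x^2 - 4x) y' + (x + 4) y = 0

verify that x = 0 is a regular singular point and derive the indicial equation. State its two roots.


Divide by x^2 to reach normal form y'' + P_1(x) y' + P_2(x) y = 0 with P_1(x) = 2 - 4/x and P_2(x) = 1/x + 4/x^2.
x = 0 is a singular point because the y'-coefficient 2 - 4/x has a pole at x = 0 and the y-coefficient 1/x + 4/x^2 has a pole at x = 0.
It is a regular singular point because x P_1(x) = p(x) = 2x - 4 and x^2 P_2(x) = q(x) = x + 4 are polynomials, hence analytic at x = 0.
p(0) = -4,  q(0) = 4.
Indicial equation: r(r-1) + p(0) r + q(0) = 0, i.e. r^2 + (p(0) - 1) r + q(0) = 0, i.e. r^2 - 5 r + 4 = 0.
Discriminant: (-5)^2 - 4(4) = 9, so r = (5 ± 3)/2.
Solving: r_1 = 4, r_2 = 1.

indicial: r^2 - 5 r + 4 = 0; roots r_1 = 4, r_2 = 1


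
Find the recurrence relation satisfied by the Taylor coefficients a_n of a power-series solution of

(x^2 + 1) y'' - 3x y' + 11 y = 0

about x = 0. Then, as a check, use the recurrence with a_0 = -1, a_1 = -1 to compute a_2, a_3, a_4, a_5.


Substitute y = sum_n a_n x^n.
(1 + 1 x^2) y'' contributes (n+2)(n+1) a_{n+2} + n(n-1) a_n at x^n.
-3 x y'(x) contributes -3 n a_n at x^n.
11 y(x) contributes 11 a_n at x^n.
Matching x^n: (n+2)(n+1) a_{n+2} + (n(n-1) - 3 n + 11) a_n = 0.
Thus a_{n+2} = (-n(n-1) + 3 n - 11) / ((n+1)(n+2)) * a_n.

Check with a_0 = -1, a_1 = -1 (apply the recurrence for n = 0, 1, 2, 3): a_0 = -1, a_1 = -1, a_2 = 11/2, a_3 = 4/3, a_4 = -77/24, a_5 = -8/15.

a_(n+2) = (-n(n-1) + 3 n - 11) / ((n+1)(n+2)) * a_n; check: a_0 = -1, a_1 = -1, a_2 = 11/2, a_3 = 4/3, a_4 = -77/24, a_5 = -8/15


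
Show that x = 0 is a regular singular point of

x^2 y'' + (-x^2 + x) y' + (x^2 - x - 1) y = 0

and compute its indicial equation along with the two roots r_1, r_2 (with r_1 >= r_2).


Divide by x^2 to reach normal form y'' + P_1(x) y' + P_2(x) y = 0 with P_1(x) = -1 + 1/x and P_2(x) = 1 - 1/x - 1/x^2.
x = 0 is a singular point because the y'-coefficient -1 + 1/x has a pole at x = 0 and the y-coefficient 1 - 1/x - 1/x^2 has a pole at x = 0.
It is a regular singular point because x P_1(x) = p(x) = 1 - x and x^2 P_2(x) = q(x) = x^2 - x - 1 are polynomials, hence analytic at x = 0.
p(0) = 1,  q(0) = -1.
Indicial equation: r(r-1) + p(0) r + q(0) = 0, i.e. r^2 + (p(0) - 1) r + q(0) = 0, i.e. r^2 - 1 = 0.
Discriminant: (0)^2 - 4(-1) = 4, so r = (0 ± 2)/2.
Solving: r_1 = 1, r_2 = -1.

indicial: r^2 - 1 = 0; roots r_1 = 1, r_2 = -1


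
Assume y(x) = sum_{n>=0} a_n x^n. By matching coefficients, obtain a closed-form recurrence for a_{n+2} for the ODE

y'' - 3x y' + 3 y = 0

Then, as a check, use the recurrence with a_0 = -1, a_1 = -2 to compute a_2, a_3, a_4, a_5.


Substitute y = sum_n a_n x^n.
y''(x) has coefficient (n+2)(n+1) a_{n+2} at x^n;
-3 x y'(x) has coefficient -3 n a_n at x^n (shift);
3 y(x) has coefficient 3 a_n at x^n.
Matching x^n: (n+2)(n+1) a_{n+2} + (-3n + 3) a_n = 0.
Thus a_{n+2} = (3n - 3) / ((n+1)(n+2)) * a_n.

Check with a_0 = -1, a_1 = -2 (apply the recurrence for n = 0, 1, 2, 3): a_0 = -1, a_1 = -2, a_2 = 3/2, a_3 = 0, a_4 = 3/8, a_5 = 0.

a_(n+2) = (3n - 3) / ((n+1)(n+2)) * a_n; check: a_0 = -1, a_1 = -2, a_2 = 3/2, a_3 = 0, a_4 = 3/8, a_5 = 0


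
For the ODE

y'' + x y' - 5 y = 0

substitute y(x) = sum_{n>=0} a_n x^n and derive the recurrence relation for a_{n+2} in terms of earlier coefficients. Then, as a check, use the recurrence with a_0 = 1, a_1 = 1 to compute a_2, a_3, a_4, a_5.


Substitute y = sum_n a_n x^n.
y''(x) has coefficient (n+2)(n+1) a_{n+2} at x^n;
x y'(x) has coefficient n a_n at x^n (shift);
-5 y(x) has coefficient -5 a_n at x^n.
Matching x^n: (n+2)(n+1) a_{n+2} + (n - 5) a_n = 0.
Thus a_{n+2} = (-n + 5) / ((n+1)(n+2)) * a_n.

Check with a_0 = 1, a_1 = 1 (apply the recurrence for n = 0, 1, 2, 3): a_0 = 1, a_1 = 1, a_2 = 5/2, a_3 = 2/3, a_4 = 5/8, a_5 = 1/15.

a_(n+2) = (-n + 5) / ((n+1)(n+2)) * a_n; check: a_0 = 1, a_1 = 1, a_2 = 5/2, a_3 = 2/3, a_4 = 5/8, a_5 = 1/15


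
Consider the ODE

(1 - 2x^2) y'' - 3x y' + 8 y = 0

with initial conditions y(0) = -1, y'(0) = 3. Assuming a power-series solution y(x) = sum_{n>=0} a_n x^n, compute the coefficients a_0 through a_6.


Ansatz: y(x) = sum_{n>=0} a_n x^n, so y'(x) = sum_{n>=1} n a_n x^(n-1) and y''(x) = sum_{n>=2} n(n-1) a_n x^(n-2).
Substitute into P(x) y'' + Q(x) y' + R(x) y = 0 with P(x) = 1 - 2x^2, Q(x) = -3x, R(x) = 8, and match powers of x.
Initial conditions: a_0 = -1, a_1 = 3.
Setting the coefficient of each power of x to zero and solving order by order (substituting the coefficients already found):
  x^0: 2 a_2 + 8 a_0 = 0  ->  2 a_2 = -8 a_0 = 8  ->  a_2 = 4
  x^1: 6 a_3 + 5 a_1 = 0  ->  6 a_3 = -5 a_1 = -15  ->  a_3 = -5/2
  x^2: 12 a_4 - 2 a_2 = 0  ->  12 a_4 = 2 a_2 = 8  ->  a_4 = 2/3
  x^3: 20 a_5 - 13 a_3 = 0  ->  20 a_5 = 13 a_3 = -65/2  ->  a_5 = -13/8
  x^4: 30 a_6 - 28 a_4 = 0  ->  30 a_6 = 28 a_4 = 56/3  ->  a_6 = 28/45
Truncated series: y(x) = -1 + 3 x + 4 x^2 - (5/2) x^3 + (2/3) x^4 - (13/8) x^5 + (28/45) x^6 + O(x^7).

a_0 = -1; a_1 = 3; a_2 = 4; a_3 = -5/2; a_4 = 2/3; a_5 = -13/8; a_6 = 28/45


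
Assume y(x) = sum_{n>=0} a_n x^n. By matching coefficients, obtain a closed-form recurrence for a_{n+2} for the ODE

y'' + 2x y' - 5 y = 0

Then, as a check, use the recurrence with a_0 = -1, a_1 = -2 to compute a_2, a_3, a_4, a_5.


Substitute y = sum_n a_n x^n.
y''(x) has coefficient (n+2)(n+1) a_{n+2} at x^n;
2 x y'(x) has coefficient 2 n a_n at x^n (shift);
-5 y(x) has coefficient -5 a_n at x^n.
Matching x^n: (n+2)(n+1) a_{n+2} + (2n - 5) a_n = 0.
Thus a_{n+2} = (-2n + 5) / ((n+1)(n+2)) * a_n.

Check with a_0 = -1, a_1 = -2 (apply the recurrence for n = 0, 1, 2, 3): a_0 = -1, a_1 = -2, a_2 = -5/2, a_3 = -1, a_4 = -5/24, a_5 = 1/20.

a_(n+2) = (-2n + 5) / ((n+1)(n+2)) * a_n; check: a_0 = -1, a_1 = -2, a_2 = -5/2, a_3 = -1, a_4 = -5/24, a_5 = 1/20


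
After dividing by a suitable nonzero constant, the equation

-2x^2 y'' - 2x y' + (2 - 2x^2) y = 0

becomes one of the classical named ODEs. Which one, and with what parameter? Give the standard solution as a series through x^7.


All three coefficients share the factor -2; dividing through by -2 gives  x^2 y'' + x y' + (x^2 - 1) y = 0.
This matches the Bessel equation x^2 y'' + x y' + (x^2 - nu^2) y = 0 with nu^2 = 1, so nu = 1; the solution bounded at x = 0 is J_1(x).
Frobenius at x = 0: indicial roots ±nu; for r = nu the recurrence k(k + 2nu) c_k = -c_{k-2} gives the standard series J_nu(x) = sum_{k>=0} (-1)^k / (k! (k+nu)!) (x/2)^(2k+nu). Evaluate the first 4 terms:
  k = 0: (-1)^0 / (0! * 1! * 2^1) x^1 = 1/(1*1*2) x^1 = (1/2) x^1
  k = 1: (-1)^1 / (1! * 2! * 2^3) x^3 = -1/(1*2*8) x^3 = (-1/16) x^3
  k = 2: (-1)^2 / (2! * 3! * 2^5) x^5 = 1/(2*6*32) x^5 = (1/384) x^5
  k = 3: (-1)^3 / (3! * 4! * 2^7) x^7 = -1/(6*24*128) x^7 = (-1/18432) x^7
Hence J_1(x) = -x^7/18432 + x^5/384 - x^3/16 + x/2 + ....

J_1(x); series = -x^7/18432 + x^5/384 - x^3/16 + x/2


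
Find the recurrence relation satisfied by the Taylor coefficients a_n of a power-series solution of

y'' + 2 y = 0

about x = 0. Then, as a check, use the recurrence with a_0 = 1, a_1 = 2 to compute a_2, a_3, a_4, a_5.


Substitute y = sum_n a_n x^n into y'' + (const) y = 0.
y''(x) = sum_{n>=0} (n+2)(n+1) a_{n+2} x^n.
The ODE becomes sum_n [(n+2)(n+1) a_{n+2} + 2 a_n] x^n = 0.
Setting each coefficient to zero gives the recurrence:
  (n+2)(n+1) a_{n+2} + 2 a_n = 0,
  a_{n+2} = -2 / ((n+1)(n+2)) a_n.

Check with a_0 = 1, a_1 = 2 (apply the recurrence for n = 0, 1, 2, 3): a_0 = 1, a_1 = 2, a_2 = -1, a_3 = -2/3, a_4 = 1/6, a_5 = 1/15.

a_{n+2} = -2/((n+1)(n+2)) * a_n; check: a_0 = 1, a_1 = 2, a_2 = -1, a_3 = -2/3, a_4 = 1/6, a_5 = 1/15


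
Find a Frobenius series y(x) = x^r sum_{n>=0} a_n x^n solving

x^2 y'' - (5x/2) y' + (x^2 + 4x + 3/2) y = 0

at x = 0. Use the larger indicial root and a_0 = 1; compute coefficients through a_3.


Write in Frobenius form y'' + (p(x)/x) y' + (q(x)/x^2) y = 0:
  p(x) = -5/2,  q(x) = x^2 + 4x + 3/2.
Indicial equation: r(r-1) + (-5/2) r + (3/2) = 0 -> roots r_1 = 3, r_2 = 1/2.
Take r = r_1 = 3. Let y(x) = x^r sum_{n>=0} a_n x^n with a_0 = 1.
Substitute y = x^r sum a_n x^n and match x^{r+n}. The recurrence is
  D(n) a_n + 4 a_{n-1} + 1 a_{n-2} = 0,  where D(n) = (r+n)(r+n-1) + (-5/2)(r+n) + (3/2).
  a_n = [-4 a_{n-1} - 1 a_{n-2}] / D(n).
Since the indicial polynomial factors as (r - r_1)(r - r_2), D(n) = (r_1 + n - r_1)(r_1 + n - r_2) = n(n + 5/2).
Evaluating step by step (a_0 = 1):
  n = 1: D(1) = 1(1 + 5/2) = 7/2; numerator = -4(1) = -4; a_1 = (-4)/(7/2) = -8/7
  n = 2: D(2) = 2(2 + 5/2) = 9; numerator = -4(-8/7) - 1(1) = 25/7; a_2 = (25/7)/(9) = 25/63
  n = 3: D(3) = 3(3 + 5/2) = 33/2; numerator = -4(25/63) - 1(-8/7) = -4/9; a_3 = (-4/9)/(33/2) = -8/297

r = 3; a_0 = 1; a_1 = -8/7; a_2 = 25/63; a_3 = -8/297


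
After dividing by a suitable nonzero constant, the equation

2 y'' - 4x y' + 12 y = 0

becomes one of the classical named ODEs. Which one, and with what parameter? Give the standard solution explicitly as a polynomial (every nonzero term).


All three coefficients share the factor 2; dividing through by 2 gives  y'' - 2x y' + 6 y = 0.
This matches the Hermite equation y'' - 2x y' + 2n y = 0 with 2n = 6, so n = 3; the polynomial solution is H_3(x).
With y = sum_k a_k x^k, matching x^k gives (k+2)(k+1) a_{k+2} = 2(k - n) a_k = 2(k - 3) a_k. The right side vanishes at k = 3, so the series with the parity of 3 terminates at degree 3.
Standard normalization: leading coefficient of H_n is 2^n, so a_3 = 2^3 = 8. Work downward with a_k = (k+1)(k+2) a_{k+2} / (2(k - n)):
  a_1 = (2)(3)(8) / (2(1 - 3)) = 48/(-4) = -12
Hence H_3(x) = 8 x^3 - 12 x.

H_3(x); series = 8 x^3 - 12 x


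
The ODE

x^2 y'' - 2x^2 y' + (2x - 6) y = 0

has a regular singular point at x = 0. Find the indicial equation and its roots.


Divide by x^2 to reach normal form y'' + P_1(x) y' + P_2(x) y = 0 with P_1(x) = -2 and P_2(x) = 2/x - 6/x^2.
x = 0 is a singular point because the y-coefficient 2/x - 6/x^2 has a pole at x = 0.
It is a regular singular point because x P_1(x) = p(x) = -2x and x^2 P_2(x) = q(x) = 2x - 6 are polynomials, hence analytic at x = 0.
p(0) = 0,  q(0) = -6.
Indicial equation: r(r-1) + p(0) r + q(0) = 0, i.e. r^2 + (p(0) - 1) r + q(0) = 0, i.e. r^2 - 1 r - 6 = 0.
Discriminant: (-1)^2 - 4(-6) = 25, so r = (1 ± 5)/2.
Solving: r_1 = 3, r_2 = -2.

indicial: r^2 - 1 r - 6 = 0; roots r_1 = 3, r_2 = -2


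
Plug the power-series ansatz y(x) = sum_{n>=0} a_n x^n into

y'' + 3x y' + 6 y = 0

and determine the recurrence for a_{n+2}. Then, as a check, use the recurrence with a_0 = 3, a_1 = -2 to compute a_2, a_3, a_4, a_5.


Substitute y = sum_n a_n x^n.
y''(x) has coefficient (n+2)(n+1) a_{n+2} at x^n;
3 x y'(x) has coefficient 3 n a_n at x^n (shift);
6 y(x) has coefficient 6 a_n at x^n.
Matching x^n: (n+2)(n+1) a_{n+2} + (3n + 6) a_n = 0.
Thus a_{n+2} = (-3n - 6) / ((n+1)(n+2)) * a_n.

Check with a_0 = 3, a_1 = -2 (apply the recurrence for n = 0, 1, 2, 3): a_0 = 3, a_1 = -2, a_2 = -9, a_3 = 3, a_4 = 9, a_5 = -9/4.

a_(n+2) = (-3n - 6) / ((n+1)(n+2)) * a_n; check: a_0 = 3, a_1 = -2, a_2 = -9, a_3 = 3, a_4 = 9, a_5 = -9/4


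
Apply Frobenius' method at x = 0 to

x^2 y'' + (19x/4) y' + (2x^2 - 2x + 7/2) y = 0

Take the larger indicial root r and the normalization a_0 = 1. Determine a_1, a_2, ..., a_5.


Write in Frobenius form y'' + (p(x)/x) y' + (q(x)/x^2) y = 0:
  p(x) = 19/4,  q(x) = 2x^2 - 2x + 7/2.
Indicial equation: r(r-1) + (19/4) r + (7/2) = 0 -> roots r_1 = -7/4, r_2 = -2.
Take r = r_1 = -7/4. Let y(x) = x^r sum_{n>=0} a_n x^n with a_0 = 1.
Substitute y = x^r sum a_n x^n and match x^{r+n}. The recurrence is
  D(n) a_n - 2 a_{n-1} + 2 a_{n-2} = 0,  where D(n) = (r+n)(r+n-1) + (19/4)(r+n) + (7/2).
  a_n = [2 a_{n-1} - 2 a_{n-2}] / D(n).
Since the indicial polynomial factors as (r - r_1)(r - r_2), D(n) = (r_1 + n - r_1)(r_1 + n - r_2) = n(n + 1/4).
Evaluating step by step (a_0 = 1):
  n = 1: D(1) = 1(1 + 1/4) = 5/4; numerator = 2(1) = 2; a_1 = (2)/(5/4) = 8/5
  n = 2: D(2) = 2(2 + 1/4) = 9/2; numerator = 2(8/5) - 2(1) = 6/5; a_2 = (6/5)/(9/2) = 4/15
  n = 3: D(3) = 3(3 + 1/4) = 39/4; numerator = 2(4/15) - 2(8/5) = -8/3; a_3 = (-8/3)/(39/4) = -32/117
  n = 4: D(4) = 4(4 + 1/4) = 17; numerator = 2(-32/117) - 2(4/15) = -632/585; a_4 = (-632/585)/(17) = -632/9945
  n = 5: D(5) = 5(5 + 1/4) = 105/4; numerator = 2(-632/9945) - 2(-32/117) = 464/1105; a_5 = (464/1105)/(105/4) = 1856/116025

r = -7/4; a_0 = 1; a_1 = 8/5; a_2 = 4/15; a_3 = -32/117; a_4 = -632/9945; a_5 = 1856/116025


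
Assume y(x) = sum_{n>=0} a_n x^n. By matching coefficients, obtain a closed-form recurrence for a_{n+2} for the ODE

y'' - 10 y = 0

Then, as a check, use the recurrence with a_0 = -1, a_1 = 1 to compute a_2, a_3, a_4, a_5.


Substitute y = sum_n a_n x^n into y'' + (const) y = 0.
y''(x) = sum_{n>=0} (n+2)(n+1) a_{n+2} x^n.
The ODE becomes sum_n [(n+2)(n+1) a_{n+2} - 10 a_n] x^n = 0.
Setting each coefficient to zero gives the recurrence:
  (n+2)(n+1) a_{n+2} - 10 a_n = 0,
  a_{n+2} = 10 / ((n+1)(n+2)) a_n.

Check with a_0 = -1, a_1 = 1 (apply the recurrence for n = 0, 1, 2, 3): a_0 = -1, a_1 = 1, a_2 = -5, a_3 = 5/3, a_4 = -25/6, a_5 = 5/6.

a_{n+2} = 10/((n+1)(n+2)) * a_n; check: a_0 = -1, a_1 = 1, a_2 = -5, a_3 = 5/3, a_4 = -25/6, a_5 = 5/6


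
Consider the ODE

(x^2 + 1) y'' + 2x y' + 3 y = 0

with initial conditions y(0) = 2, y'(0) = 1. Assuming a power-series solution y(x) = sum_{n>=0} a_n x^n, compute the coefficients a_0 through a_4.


Ansatz: y(x) = sum_{n>=0} a_n x^n, so y'(x) = sum_{n>=1} n a_n x^(n-1) and y''(x) = sum_{n>=2} n(n-1) a_n x^(n-2).
Substitute into P(x) y'' + Q(x) y' + R(x) y = 0 with P(x) = x^2 + 1, Q(x) = 2x, R(x) = 3, and match powers of x.
Initial conditions: a_0 = 2, a_1 = 1.
Setting the coefficient of each power of x to zero and solving order by order (substituting the coefficients already found):
  x^0: 2 a_2 + 3 a_0 = 0  ->  2 a_2 = -3 a_0 = -6  ->  a_2 = -3
  x^1: 6 a_3 + 5 a_1 = 0  ->  6 a_3 = -5 a_1 = -5  ->  a_3 = -5/6
  x^2: 12 a_4 + 9 a_2 = 0  ->  12 a_4 = -9 a_2 = 27  ->  a_4 = 9/4
Truncated series: y(x) = 2 + x - 3 x^2 - (5/6) x^3 + (9/4) x^4 + O(x^5).

a_0 = 2; a_1 = 1; a_2 = -3; a_3 = -5/6; a_4 = 9/4


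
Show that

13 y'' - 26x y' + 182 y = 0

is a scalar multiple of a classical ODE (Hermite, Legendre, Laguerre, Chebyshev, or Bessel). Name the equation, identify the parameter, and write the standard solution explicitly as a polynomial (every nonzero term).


All three coefficients share the factor 13; dividing through by 13 gives  y'' - 2x y' + 14 y = 0.
This matches the Hermite equation y'' - 2x y' + 2n y = 0 with 2n = 14, so n = 7; the polynomial solution is H_7(x).
With y = sum_k a_k x^k, matching x^k gives (k+2)(k+1) a_{k+2} = 2(k - n) a_k = 2(k - 7) a_k. The right side vanishes at k = 7, so the series with the parity of 7 terminates at degree 7.
Standard normalization: leading coefficient of H_n is 2^n, so a_7 = 2^7 = 128. Work downward with a_k = (k+1)(k+2) a_{k+2} / (2(k - n)):
  a_5 = (6)(7)(128) / (2(5 - 7)) = 5376/(-4) = -1344
  a_3 = (4)(5)(-1344) / (2(3 - 7)) = -26880/(-8) = 3360
  a_1 = (2)(3)(3360) / (2(1 - 7)) = 20160/(-12) = -1680
Hence H_7(x) = 128 x^7 - 1344 x^5 + 3360 x^3 - 1680 x.

H_7(x); series = 128 x^7 - 1344 x^5 + 3360 x^3 - 1680 x


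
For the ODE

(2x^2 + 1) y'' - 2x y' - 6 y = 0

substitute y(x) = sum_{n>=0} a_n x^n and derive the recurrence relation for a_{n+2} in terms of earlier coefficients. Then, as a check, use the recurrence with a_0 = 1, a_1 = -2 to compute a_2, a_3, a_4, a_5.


Substitute y = sum_n a_n x^n.
(1 + 2 x^2) y'' contributes (n+2)(n+1) a_{n+2} + 2 n(n-1) a_n at x^n.
-2 x y'(x) contributes -2 n a_n at x^n.
-6 y(x) contributes -6 a_n at x^n.
Matching x^n: (n+2)(n+1) a_{n+2} + (2 n(n-1) - 2 n - 6) a_n = 0.
Thus a_{n+2} = (-2 n(n-1) + 2 n + 6) / ((n+1)(n+2)) * a_n.

Check with a_0 = 1, a_1 = -2 (apply the recurrence for n = 0, 1, 2, 3): a_0 = 1, a_1 = -2, a_2 = 3, a_3 = -8/3, a_4 = 3/2, a_5 = 0.

a_(n+2) = (-2 n(n-1) + 2 n + 6) / ((n+1)(n+2)) * a_n; check: a_0 = 1, a_1 = -2, a_2 = 3, a_3 = -8/3, a_4 = 3/2, a_5 = 0


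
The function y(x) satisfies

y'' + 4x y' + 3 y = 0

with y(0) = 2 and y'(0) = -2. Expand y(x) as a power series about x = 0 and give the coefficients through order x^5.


Ansatz: y(x) = sum_{n>=0} a_n x^n, so y'(x) = sum_{n>=1} n a_n x^(n-1) and y''(x) = sum_{n>=2} n(n-1) a_n x^(n-2).
Substitute into P(x) y'' + Q(x) y' + R(x) y = 0 with P(x) = 1, Q(x) = 4x, R(x) = 3, and match powers of x.
Initial conditions: a_0 = 2, a_1 = -2.
Setting the coefficient of each power of x to zero and solving order by order (substituting the coefficients already found):
  x^0: 2 a_2 + 3 a_0 = 0  ->  2 a_2 = -3 a_0 = -6  ->  a_2 = -3
  x^1: 6 a_3 + 7 a_1 = 0  ->  6 a_3 = -7 a_1 = 14  ->  a_3 = 7/3
  x^2: 12 a_4 + 11 a_2 = 0  ->  12 a_4 = -11 a_2 = 33  ->  a_4 = 11/4
  x^3: 20 a_5 + 15 a_3 = 0  ->  20 a_5 = -15 a_3 = -35  ->  a_5 = -7/4
Truncated series: y(x) = 2 - 2 x - 3 x^2 + (7/3) x^3 + (11/4) x^4 - (7/4) x^5 + O(x^6).

a_0 = 2; a_1 = -2; a_2 = -3; a_3 = 7/3; a_4 = 11/4; a_5 = -7/4


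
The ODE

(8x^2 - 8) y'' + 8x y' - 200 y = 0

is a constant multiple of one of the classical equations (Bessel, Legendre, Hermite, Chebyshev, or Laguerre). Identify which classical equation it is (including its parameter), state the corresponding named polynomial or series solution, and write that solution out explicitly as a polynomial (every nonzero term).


All three coefficients share the factor -8; dividing through by -8 gives  (1 - x^2) y'' - x y' + 25 y = 0.
This matches the Chebyshev equation (1 - x^2) y'' - x y' + n^2 y = 0 (note the -x y' term, not -2x y') with n^2 = 25, so n = 5; the polynomial solution is T_5(x).
With y = sum_k a_k x^k, matching x^k gives (k+2)(k+1) a_{k+2} = (k^2 - n^2) a_k = (k - 5)(k + 5) a_k. The right side vanishes at k = 5, so the series with the parity of 5 terminates at degree 5.
Standard normalization: leading coefficient of T_n is 2^(n-1), so a_5 = 2^4 = 16. Work downward with a_k = (k+1)(k+2) a_{k+2} / ((k - 5)(k + 5)):
  a_3 = (4)(5)(16) / ((3 - 5)(3 + 5)) = 320/(-16) = -20
  a_1 = (2)(3)(-20) / ((1 - 5)(1 + 5)) = -120/(-24) = 5
Hence T_5(x) = 16 x^5 - 20 x^3 + 5 x.

T_5(x); series = 16 x^5 - 20 x^3 + 5 x


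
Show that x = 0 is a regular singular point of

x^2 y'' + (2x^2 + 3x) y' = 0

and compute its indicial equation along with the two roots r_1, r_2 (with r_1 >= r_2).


Divide by x^2 to reach normal form y'' + P_1(x) y' + P_2(x) y = 0 with P_1(x) = 2 + 3/x and P_2(x) = 0.
x = 0 is a singular point because the y'-coefficient 2 + 3/x has a pole at x = 0.
It is a regular singular point because x P_1(x) = p(x) = 2x + 3 and x^2 P_2(x) = q(x) = 0 are polynomials, hence analytic at x = 0.
p(0) = 3,  q(0) = 0.
Indicial equation: r(r-1) + p(0) r + q(0) = 0, i.e. r^2 + (p(0) - 1) r + q(0) = 0, i.e. r^2 + 2 r = 0.
Discriminant: (2)^2 - 4(0) = 4, so r = (-2 ± 2)/2.
Solving: r_1 = 0, r_2 = -2.

indicial: r^2 + 2 r = 0; roots r_1 = 0, r_2 = -2


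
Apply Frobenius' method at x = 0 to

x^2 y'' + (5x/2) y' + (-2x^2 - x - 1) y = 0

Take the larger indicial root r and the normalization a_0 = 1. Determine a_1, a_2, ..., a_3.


Write in Frobenius form y'' + (p(x)/x) y' + (q(x)/x^2) y = 0:
  p(x) = 5/2,  q(x) = -2x^2 - x - 1.
Indicial equation: r(r-1) + (5/2) r + (-1) = 0 -> roots r_1 = 1/2, r_2 = -2.
Take r = r_1 = 1/2. Let y(x) = x^r sum_{n>=0} a_n x^n with a_0 = 1.
Substitute y = x^r sum a_n x^n and match x^{r+n}. The recurrence is
  D(n) a_n - 1 a_{n-1} - 2 a_{n-2} = 0,  where D(n) = (r+n)(r+n-1) + (5/2)(r+n) + (-1).
  a_n = [1 a_{n-1} + 2 a_{n-2}] / D(n).
Since the indicial polynomial factors as (r - r_1)(r - r_2), D(n) = (r_1 + n - r_1)(r_1 + n - r_2) = n(n + 5/2).
Evaluating step by step (a_0 = 1):
  n = 1: D(1) = 1(1 + 5/2) = 7/2; numerator = 1(1) = 1; a_1 = (1)/(7/2) = 2/7
  n = 2: D(2) = 2(2 + 5/2) = 9; numerator = 1(2/7) + 2(1) = 16/7; a_2 = (16/7)/(9) = 16/63
  n = 3: D(3) = 3(3 + 5/2) = 33/2; numerator = 1(16/63) + 2(2/7) = 52/63; a_3 = (52/63)/(33/2) = 104/2079

r = 1/2; a_0 = 1; a_1 = 2/7; a_2 = 16/63; a_3 = 104/2079


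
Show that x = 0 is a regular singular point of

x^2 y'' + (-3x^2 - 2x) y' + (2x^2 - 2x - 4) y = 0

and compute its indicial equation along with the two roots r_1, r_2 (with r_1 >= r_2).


Divide by x^2 to reach normal form y'' + P_1(x) y' + P_2(x) y = 0 with P_1(x) = -3 - 2/x and P_2(x) = 2 - 2/x - 4/x^2.
x = 0 is a singular point because the y'-coefficient -3 - 2/x has a pole at x = 0 and the y-coefficient 2 - 2/x - 4/x^2 has a pole at x = 0.
It is a regular singular point because x P_1(x) = p(x) = -3x - 2 and x^2 P_2(x) = q(x) = 2x^2 - 2x - 4 are polynomials, hence analytic at x = 0.
p(0) = -2,  q(0) = -4.
Indicial equation: r(r-1) + p(0) r + q(0) = 0, i.e. r^2 + (p(0) - 1) r + q(0) = 0, i.e. r^2 - 3 r - 4 = 0.
Discriminant: (-3)^2 - 4(-4) = 25, so r = (3 ± 5)/2.
Solving: r_1 = 4, r_2 = -1.

indicial: r^2 - 3 r - 4 = 0; roots r_1 = 4, r_2 = -1


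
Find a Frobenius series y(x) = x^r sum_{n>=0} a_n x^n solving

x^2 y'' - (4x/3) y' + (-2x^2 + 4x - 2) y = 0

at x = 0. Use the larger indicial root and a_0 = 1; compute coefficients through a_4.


Write in Frobenius form y'' + (p(x)/x) y' + (q(x)/x^2) y = 0:
  p(x) = -4/3,  q(x) = -2x^2 + 4x - 2.
Indicial equation: r(r-1) + (-4/3) r + (-2) = 0 -> roots r_1 = 3, r_2 = -2/3.
Take r = r_1 = 3. Let y(x) = x^r sum_{n>=0} a_n x^n with a_0 = 1.
Substitute y = x^r sum a_n x^n and match x^{r+n}. The recurrence is
  D(n) a_n + 4 a_{n-1} - 2 a_{n-2} = 0,  where D(n) = (r+n)(r+n-1) + (-4/3)(r+n) + (-2).
  a_n = [-4 a_{n-1} + 2 a_{n-2}] / D(n).
Since the indicial polynomial factors as (r - r_1)(r - r_2), D(n) = (r_1 + n - r_1)(r_1 + n - r_2) = n(n + 11/3).
Evaluating step by step (a_0 = 1):
  n = 1: D(1) = 1(1 + 11/3) = 14/3; numerator = -4(1) = -4; a_1 = (-4)/(14/3) = -6/7
  n = 2: D(2) = 2(2 + 11/3) = 34/3; numerator = -4(-6/7) + 2(1) = 38/7; a_2 = (38/7)/(34/3) = 57/119
  n = 3: D(3) = 3(3 + 11/3) = 20; numerator = -4(57/119) + 2(-6/7) = -432/119; a_3 = (-432/119)/(20) = -108/595
  n = 4: D(4) = 4(4 + 11/3) = 92/3; numerator = -4(-108/595) + 2(57/119) = 1002/595; a_4 = (1002/595)/(92/3) = 1503/27370

r = 3; a_0 = 1; a_1 = -6/7; a_2 = 57/119; a_3 = -108/595; a_4 = 1503/27370


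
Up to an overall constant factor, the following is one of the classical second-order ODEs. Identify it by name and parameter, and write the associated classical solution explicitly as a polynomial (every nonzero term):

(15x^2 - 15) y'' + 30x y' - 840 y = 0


All three coefficients share the factor -15; dividing through by -15 gives  (1 - x^2) y'' - 2x y' + 56 y = 0.
This matches the Legendre equation (1 - x^2) y'' - 2x y' + n(n+1) y = 0 (note the -2x y' term) with n(n+1) = 56, so n = 7; the polynomial solution is P_7(x).
With y = sum_k a_k x^k, matching x^k gives (k+2)(k+1) a_{k+2} = [k(k+1) - n(n+1)] a_k = (k - 7)(k + 8) a_k. The right side vanishes at k = 7, so the series with the parity of 7 terminates at degree 7.
Standard normalization (P_n(1) = 1): leading coefficient (2n)!/(2^n (n!)^2) = 87178291200/(128*25401600) = 429/16, so a_7 = 429/16. Work downward with a_k = (k+1)(k+2) a_{k+2} / ((k - 7)(k + 8)):
  a_5 = (6)(7)(429/16) / ((5 - 7)(5 + 8)) = (9009/8)/(-26) = -693/16
  a_3 = (4)(5)(-693/16) / ((3 - 7)(3 + 8)) = (-3465/4)/(-44) = 315/16
  a_1 = (2)(3)(315/16) / ((1 - 7)(1 + 8)) = (945/8)/(-54) = -35/16
Hence P_7(x) = 429 x^7/16 - 693 x^5/16 + 315 x^3/16 - 35 x/16.

P_7(x); series = 429 x^7/16 - 693 x^5/16 + 315 x^3/16 - 35 x/16


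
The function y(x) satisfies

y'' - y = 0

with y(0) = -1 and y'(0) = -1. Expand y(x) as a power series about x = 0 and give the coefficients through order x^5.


Ansatz: y(x) = sum_{n>=0} a_n x^n, so y'(x) = sum_{n>=1} n a_n x^(n-1) and y''(x) = sum_{n>=2} n(n-1) a_n x^(n-2).
Substitute into P(x) y'' + Q(x) y' + R(x) y = 0 with P(x) = 1, Q(x) = 0, R(x) = -1, and match powers of x.
Initial conditions: a_0 = -1, a_1 = -1.
Setting the coefficient of each power of x to zero and solving order by order (substituting the coefficients already found):
  x^0: 2 a_2 - a_0 = 0  ->  2 a_2 = a_0 = -1  ->  a_2 = -1/2
  x^1: 6 a_3 - a_1 = 0  ->  6 a_3 = a_1 = -1  ->  a_3 = -1/6
  x^2: 12 a_4 - a_2 = 0  ->  12 a_4 = a_2 = -1/2  ->  a_4 = -1/24
  x^3: 20 a_5 - a_3 = 0  ->  20 a_5 = a_3 = -1/6  ->  a_5 = -1/120
Truncated series: y(x) = -1 - x - (1/2) x^2 - (1/6) x^3 - (1/24) x^4 - (1/120) x^5 + O(x^6).

a_0 = -1; a_1 = -1; a_2 = -1/2; a_3 = -1/6; a_4 = -1/24; a_5 = -1/120


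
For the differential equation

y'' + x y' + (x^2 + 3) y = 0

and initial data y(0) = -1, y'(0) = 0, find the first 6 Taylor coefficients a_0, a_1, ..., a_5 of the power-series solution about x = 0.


Ansatz: y(x) = sum_{n>=0} a_n x^n, so y'(x) = sum_{n>=1} n a_n x^(n-1) and y''(x) = sum_{n>=2} n(n-1) a_n x^(n-2).
Substitute into P(x) y'' + Q(x) y' + R(x) y = 0 with P(x) = 1, Q(x) = x, R(x) = x^2 + 3, and match powers of x.
Initial conditions: a_0 = -1, a_1 = 0.
Setting the coefficient of each power of x to zero and solving order by order (substituting the coefficients already found):
  x^0: 2 a_2 + 3 a_0 = 0  ->  2 a_2 = -3 a_0 = 3  ->  a_2 = 3/2
  x^1: 6 a_3 + 4 a_1 = 0  ->  6 a_3 = -4 a_1 = 0  ->  a_3 = 0
  x^2: 12 a_4 + 5 a_2 + a_0 = 0  ->  12 a_4 = -5 a_2 - a_0 = -13/2  ->  a_4 = -13/24
  x^3: 20 a_5 + 6 a_3 + a_1 = 0  ->  20 a_5 = -6 a_3 - a_1 = 0  ->  a_5 = 0
Truncated series: y(x) = -1 + (3/2) x^2 - (13/24) x^4 + O(x^6).

a_0 = -1; a_1 = 0; a_2 = 3/2; a_3 = 0; a_4 = -13/24; a_5 = 0


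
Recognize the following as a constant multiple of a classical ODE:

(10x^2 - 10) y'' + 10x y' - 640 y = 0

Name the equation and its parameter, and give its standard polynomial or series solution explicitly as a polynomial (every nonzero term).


All three coefficients share the factor -10; dividing through by -10 gives  (1 - x^2) y'' - x y' + 64 y = 0.
This matches the Chebyshev equation (1 - x^2) y'' - x y' + n^2 y = 0 (note the -x y' term, not -2x y') with n^2 = 64, so n = 8; the polynomial solution is T_8(x).
With y = sum_k a_k x^k, matching x^k gives (k+2)(k+1) a_{k+2} = (k^2 - n^2) a_k = (k - 8)(k + 8) a_k. The right side vanishes at k = 8, so the series with the parity of 8 terminates at degree 8.
Standard normalization: leading coefficient of T_n is 2^(n-1), so a_8 = 2^7 = 128. Work downward with a_k = (k+1)(k+2) a_{k+2} / ((k - 8)(k + 8)):
  a_6 = (7)(8)(128) / ((6 - 8)(6 + 8)) = 7168/(-28) = -256
  a_4 = (5)(6)(-256) / ((4 - 8)(4 + 8)) = -7680/(-48) = 160
  a_2 = (3)(4)(160) / ((2 - 8)(2 + 8)) = 1920/(-60) = -32
  a_0 = (1)(2)(-32) / ((0 - 8)(0 + 8)) = -64/(-64) = 1
Hence T_8(x) = 128 x^8 - 256 x^6 + 160 x^4 - 32 x^2 + 1.

T_8(x); series = 128 x^8 - 256 x^6 + 160 x^4 - 32 x^2 + 1


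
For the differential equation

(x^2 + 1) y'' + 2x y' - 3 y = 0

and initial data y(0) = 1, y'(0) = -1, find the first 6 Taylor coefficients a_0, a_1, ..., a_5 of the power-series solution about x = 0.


Ansatz: y(x) = sum_{n>=0} a_n x^n, so y'(x) = sum_{n>=1} n a_n x^(n-1) and y''(x) = sum_{n>=2} n(n-1) a_n x^(n-2).
Substitute into P(x) y'' + Q(x) y' + R(x) y = 0 with P(x) = x^2 + 1, Q(x) = 2x, R(x) = -3, and match powers of x.
Initial conditions: a_0 = 1, a_1 = -1.
Setting the coefficient of each power of x to zero and solving order by order (substituting the coefficients already found):
  x^0: 2 a_2 - 3 a_0 = 0  ->  2 a_2 = 3 a_0 = 3  ->  a_2 = 3/2
  x^1: 6 a_3 - a_1 = 0  ->  6 a_3 = a_1 = -1  ->  a_3 = -1/6
  x^2: 12 a_4 + 3 a_2 = 0  ->  12 a_4 = -3 a_2 = -9/2  ->  a_4 = -3/8
  x^3: 20 a_5 + 9 a_3 = 0  ->  20 a_5 = -9 a_3 = 3/2  ->  a_5 = 3/40
Truncated series: y(x) = 1 - x + (3/2) x^2 - (1/6) x^3 - (3/8) x^4 + (3/40) x^5 + O(x^6).

a_0 = 1; a_1 = -1; a_2 = 3/2; a_3 = -1/6; a_4 = -3/8; a_5 = 3/40


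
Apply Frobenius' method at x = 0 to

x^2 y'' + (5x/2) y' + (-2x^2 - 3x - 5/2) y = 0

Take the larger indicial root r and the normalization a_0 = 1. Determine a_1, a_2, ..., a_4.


Write in Frobenius form y'' + (p(x)/x) y' + (q(x)/x^2) y = 0:
  p(x) = 5/2,  q(x) = -2x^2 - 3x - 5/2.
Indicial equation: r(r-1) + (5/2) r + (-5/2) = 0 -> roots r_1 = 1, r_2 = -5/2.
Take r = r_1 = 1. Let y(x) = x^r sum_{n>=0} a_n x^n with a_0 = 1.
Substitute y = x^r sum a_n x^n and match x^{r+n}. The recurrence is
  D(n) a_n - 3 a_{n-1} - 2 a_{n-2} = 0,  where D(n) = (r+n)(r+n-1) + (5/2)(r+n) + (-5/2).
  a_n = [3 a_{n-1} + 2 a_{n-2}] / D(n).
Since the indicial polynomial factors as (r - r_1)(r - r_2), D(n) = (r_1 + n - r_1)(r_1 + n - r_2) = n(n + 7/2).
Evaluating step by step (a_0 = 1):
  n = 1: D(1) = 1(1 + 7/2) = 9/2; numerator = 3(1) = 3; a_1 = (3)/(9/2) = 2/3
  n = 2: D(2) = 2(2 + 7/2) = 11; numerator = 3(2/3) + 2(1) = 4; a_2 = (4)/(11) = 4/11
  n = 3: D(3) = 3(3 + 7/2) = 39/2; numerator = 3(4/11) + 2(2/3) = 80/33; a_3 = (80/33)/(39/2) = 160/1287
  n = 4: D(4) = 4(4 + 7/2) = 30; numerator = 3(160/1287) + 2(4/11) = 472/429; a_4 = (472/429)/(30) = 236/6435

r = 1; a_0 = 1; a_1 = 2/3; a_2 = 4/11; a_3 = 160/1287; a_4 = 236/6435


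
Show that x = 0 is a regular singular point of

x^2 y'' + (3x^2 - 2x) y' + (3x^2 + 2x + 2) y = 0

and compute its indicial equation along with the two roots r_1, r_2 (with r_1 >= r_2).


Divide by x^2 to reach normal form y'' + P_1(x) y' + P_2(x) y = 0 with P_1(x) = 3 - 2/x and P_2(x) = 3 + 2/x + 2/x^2.
x = 0 is a singular point because the y'-coefficient 3 - 2/x has a pole at x = 0 and the y-coefficient 3 + 2/x + 2/x^2 has a pole at x = 0.
It is a regular singular point because x P_1(x) = p(x) = 3x - 2 and x^2 P_2(x) = q(x) = 3x^2 + 2x + 2 are polynomials, hence analytic at x = 0.
p(0) = -2,  q(0) = 2.
Indicial equation: r(r-1) + p(0) r + q(0) = 0, i.e. r^2 + (p(0) - 1) r + q(0) = 0, i.e. r^2 - 3 r + 2 = 0.
Discriminant: (-3)^2 - 4(2) = 1, so r = (3 ± 1)/2.
Solving: r_1 = 2, r_2 = 1.

indicial: r^2 - 3 r + 2 = 0; roots r_1 = 2, r_2 = 1


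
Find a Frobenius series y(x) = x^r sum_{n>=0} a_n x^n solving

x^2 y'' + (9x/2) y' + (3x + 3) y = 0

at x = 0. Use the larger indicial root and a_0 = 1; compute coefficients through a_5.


Write in Frobenius form y'' + (p(x)/x) y' + (q(x)/x^2) y = 0:
  p(x) = 9/2,  q(x) = 3x + 3.
Indicial equation: r(r-1) + (9/2) r + (3) = 0 -> roots r_1 = -3/2, r_2 = -2.
Take r = r_1 = -3/2. Let y(x) = x^r sum_{n>=0} a_n x^n with a_0 = 1.
Substitute y = x^r sum a_n x^n and match x^{r+n}. The recurrence is
  D(n) a_n + 3 a_{n-1} = 0,  where D(n) = (r+n)(r+n-1) + (9/2)(r+n) + (3).
  a_n = -3 / D(n) * a_{n-1}.
Since the indicial polynomial factors as (r - r_1)(r - r_2), D(n) = (r_1 + n - r_1)(r_1 + n - r_2) = n(n + 1/2).
Evaluating step by step (a_0 = 1):
  n = 1: D(1) = 1(1 + 1/2) = 3/2; numerator = -3(1) = -3; a_1 = (-3)/(3/2) = -2
  n = 2: D(2) = 2(2 + 1/2) = 5; numerator = -3(-2) = 6; a_2 = (6)/(5) = 6/5
  n = 3: D(3) = 3(3 + 1/2) = 21/2; numerator = -3(6/5) = -18/5; a_3 = (-18/5)/(21/2) = -12/35
  n = 4: D(4) = 4(4 + 1/2) = 18; numerator = -3(-12/35) = 36/35; a_4 = (36/35)/(18) = 2/35
  n = 5: D(5) = 5(5 + 1/2) = 55/2; numerator = -3(2/35) = -6/35; a_5 = (-6/35)/(55/2) = -12/1925

r = -3/2; a_0 = 1; a_1 = -2; a_2 = 6/5; a_3 = -12/35; a_4 = 2/35; a_5 = -12/1925


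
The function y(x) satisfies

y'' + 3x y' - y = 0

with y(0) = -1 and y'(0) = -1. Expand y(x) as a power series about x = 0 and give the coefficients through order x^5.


Ansatz: y(x) = sum_{n>=0} a_n x^n, so y'(x) = sum_{n>=1} n a_n x^(n-1) and y''(x) = sum_{n>=2} n(n-1) a_n x^(n-2).
Substitute into P(x) y'' + Q(x) y' + R(x) y = 0 with P(x) = 1, Q(x) = 3x, R(x) = -1, and match powers of x.
Initial conditions: a_0 = -1, a_1 = -1.
Setting the coefficient of each power of x to zero and solving order by order (substituting the coefficients already found):
  x^0: 2 a_2 - a_0 = 0  ->  2 a_2 = a_0 = -1  ->  a_2 = -1/2
  x^1: 6 a_3 + 2 a_1 = 0  ->  6 a_3 = -2 a_1 = 2  ->  a_3 = 1/3
  x^2: 12 a_4 + 5 a_2 = 0  ->  12 a_4 = -5 a_2 = 5/2  ->  a_4 = 5/24
  x^3: 20 a_5 + 8 a_3 = 0  ->  20 a_5 = -8 a_3 = -8/3  ->  a_5 = -2/15
Truncated series: y(x) = -1 - x - (1/2) x^2 + (1/3) x^3 + (5/24) x^4 - (2/15) x^5 + O(x^6).

a_0 = -1; a_1 = -1; a_2 = -1/2; a_3 = 1/3; a_4 = 5/24; a_5 = -2/15


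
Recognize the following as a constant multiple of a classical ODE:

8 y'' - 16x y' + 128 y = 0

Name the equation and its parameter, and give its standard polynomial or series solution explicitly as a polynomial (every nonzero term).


All three coefficients share the factor 8; dividing through by 8 gives  y'' - 2x y' + 16 y = 0.
This matches the Hermite equation y'' - 2x y' + 2n y = 0 with 2n = 16, so n = 8; the polynomial solution is H_8(x).
With y = sum_k a_k x^k, matching x^k gives (k+2)(k+1) a_{k+2} = 2(k - n) a_k = 2(k - 8) a_k. The right side vanishes at k = 8, so the series with the parity of 8 terminates at degree 8.
Standard normalization: leading coefficient of H_n is 2^n, so a_8 = 2^8 = 256. Work downward with a_k = (k+1)(k+2) a_{k+2} / (2(k - n)):
  a_6 = (7)(8)(256) / (2(6 - 8)) = 14336/(-4) = -3584
  a_4 = (5)(6)(-3584) / (2(4 - 8)) = -107520/(-8) = 13440
  a_2 = (3)(4)(13440) / (2(2 - 8)) = 161280/(-12) = -13440
  a_0 = (1)(2)(-13440) / (2(0 - 8)) = -26880/(-16) = 1680
Hence H_8(x) = 256 x^8 - 3584 x^6 + 13440 x^4 - 13440 x^2 + 1680.

H_8(x); series = 256 x^8 - 3584 x^6 + 13440 x^4 - 13440 x^2 + 1680


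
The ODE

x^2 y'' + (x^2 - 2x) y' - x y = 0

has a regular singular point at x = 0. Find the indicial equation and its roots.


Divide by x^2 to reach normal form y'' + P_1(x) y' + P_2(x) y = 0 with P_1(x) = 1 - 2/x and P_2(x) = -1/x.
x = 0 is a singular point because the y'-coefficient 1 - 2/x has a pole at x = 0 and the y-coefficient -1/x has a pole at x = 0.
It is a regular singular point because x P_1(x) = p(x) = x - 2 and x^2 P_2(x) = q(x) = -x are polynomials, hence analytic at x = 0.
p(0) = -2,  q(0) = 0.
Indicial equation: r(r-1) + p(0) r + q(0) = 0, i.e. r^2 + (p(0) - 1) r + q(0) = 0, i.e. r^2 - 3 r = 0.
Discriminant: (-3)^2 - 4(0) = 9, so r = (3 ± 3)/2.
Solving: r_1 = 3, r_2 = 0.

indicial: r^2 - 3 r = 0; roots r_1 = 3, r_2 = 0


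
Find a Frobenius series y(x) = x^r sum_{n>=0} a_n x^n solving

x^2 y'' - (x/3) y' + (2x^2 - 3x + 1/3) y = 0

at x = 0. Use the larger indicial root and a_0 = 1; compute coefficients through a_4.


Write in Frobenius form y'' + (p(x)/x) y' + (q(x)/x^2) y = 0:
  p(x) = -1/3,  q(x) = 2x^2 - 3x + 1/3.
Indicial equation: r(r-1) + (-1/3) r + (1/3) = 0 -> roots r_1 = 1, r_2 = 1/3.
Take r = r_1 = 1. Let y(x) = x^r sum_{n>=0} a_n x^n with a_0 = 1.
Substitute y = x^r sum a_n x^n and match x^{r+n}. The recurrence is
  D(n) a_n - 3 a_{n-1} + 2 a_{n-2} = 0,  where D(n) = (r+n)(r+n-1) + (-1/3)(r+n) + (1/3).
  a_n = [3 a_{n-1} - 2 a_{n-2}] / D(n).
Since the indicial polynomial factors as (r - r_1)(r - r_2), D(n) = (r_1 + n - r_1)(r_1 + n - r_2) = n(n + 2/3).
Evaluating step by step (a_0 = 1):
  n = 1: D(1) = 1(1 + 2/3) = 5/3; numerator = 3(1) = 3; a_1 = (3)/(5/3) = 9/5
  n = 2: D(2) = 2(2 + 2/3) = 16/3; numerator = 3(9/5) - 2(1) = 17/5; a_2 = (17/5)/(16/3) = 51/80
  n = 3: D(3) = 3(3 + 2/3) = 11; numerator = 3(51/80) - 2(9/5) = -27/16; a_3 = (-27/16)/(11) = -27/176
  n = 4: D(4) = 4(4 + 2/3) = 56/3; numerator = 3(-27/176) - 2(51/80) = -1527/880; a_4 = (-1527/880)/(56/3) = -4581/49280

r = 1; a_0 = 1; a_1 = 9/5; a_2 = 51/80; a_3 = -27/176; a_4 = -4581/49280


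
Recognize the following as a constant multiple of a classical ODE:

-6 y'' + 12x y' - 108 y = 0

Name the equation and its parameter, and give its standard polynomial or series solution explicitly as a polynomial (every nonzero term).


All three coefficients share the factor -6; dividing through by -6 gives  y'' - 2x y' + 18 y = 0.
This matches the Hermite equation y'' - 2x y' + 2n y = 0 with 2n = 18, so n = 9; the polynomial solution is H_9(x).
With y = sum_k a_k x^k, matching x^k gives (k+2)(k+1) a_{k+2} = 2(k - n) a_k = 2(k - 9) a_k. The right side vanishes at k = 9, so the series with the parity of 9 terminates at degree 9.
Standard normalization: leading coefficient of H_n is 2^n, so a_9 = 2^9 = 512. Work downward with a_k = (k+1)(k+2) a_{k+2} / (2(k - n)):
  a_7 = (8)(9)(512) / (2(7 - 9)) = 36864/(-4) = -9216
  a_5 = (6)(7)(-9216) / (2(5 - 9)) = -387072/(-8) = 48384
  a_3 = (4)(5)(48384) / (2(3 - 9)) = 967680/(-12) = -80640
  a_1 = (2)(3)(-80640) / (2(1 - 9)) = -483840/(-16) = 30240
Hence H_9(x) = 512 x^9 - 9216 x^7 + 48384 x^5 - 80640 x^3 + 30240 x.

H_9(x); series = 512 x^9 - 9216 x^7 + 48384 x^5 - 80640 x^3 + 30240 x


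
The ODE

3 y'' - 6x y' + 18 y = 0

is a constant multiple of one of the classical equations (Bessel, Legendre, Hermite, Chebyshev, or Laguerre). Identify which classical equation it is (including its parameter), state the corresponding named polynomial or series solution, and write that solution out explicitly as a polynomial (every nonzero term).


All three coefficients share the factor 3; dividing through by 3 gives  y'' - 2x y' + 6 y = 0.
This matches the Hermite equation y'' - 2x y' + 2n y = 0 with 2n = 6, so n = 3; the polynomial solution is H_3(x).
With y = sum_k a_k x^k, matching x^k gives (k+2)(k+1) a_{k+2} = 2(k - n) a_k = 2(k - 3) a_k. The right side vanishes at k = 3, so the series with the parity of 3 terminates at degree 3.
Standard normalization: leading coefficient of H_n is 2^n, so a_3 = 2^3 = 8. Work downward with a_k = (k+1)(k+2) a_{k+2} / (2(k - n)):
  a_1 = (2)(3)(8) / (2(1 - 3)) = 48/(-4) = -12
Hence H_3(x) = 8 x^3 - 12 x.

H_3(x); series = 8 x^3 - 12 x
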